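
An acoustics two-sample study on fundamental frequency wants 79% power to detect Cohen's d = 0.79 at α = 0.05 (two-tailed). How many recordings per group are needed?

z_{α/2} = 1.96, z_β = Φ⁻¹(0.79) = 0.806. For medium effect (d = 0.79): n per group = 2(z_{α/2} + z_β)²/d² = 2(1.96 + 0.806)²/0.79² = 24.5 → 25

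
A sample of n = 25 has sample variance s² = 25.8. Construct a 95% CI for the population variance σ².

df = 24. χ²_{0.025} = 39.364, χ²_{0.975} = 12.401. CI for σ² = ((n-1)s²/χ²_{α/2}, (n-1)s²/χ²_{1-α/2}) = (24·25.8/39.364, 24·25.8/12.401) = (15.73, 49.93)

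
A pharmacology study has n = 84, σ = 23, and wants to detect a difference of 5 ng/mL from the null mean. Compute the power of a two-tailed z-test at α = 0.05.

SE = σ/√n = 23/√84 = 2.51. Non-centrality λ = d/SE = 5/2.51 = 1.992. Power ≈ Φ(λ - z_{α/2}) = Φ(1.992 - 1.96) = Φ(0.032) = 0.513.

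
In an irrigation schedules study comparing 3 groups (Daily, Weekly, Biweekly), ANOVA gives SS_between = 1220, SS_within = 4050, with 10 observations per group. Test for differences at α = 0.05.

df_between = 2, df_within = 27. F = MS_between/MS_within = 610.0/150.0 = 4.067. F_crit ≈ 3.354. Reject H₀. At least one mean differs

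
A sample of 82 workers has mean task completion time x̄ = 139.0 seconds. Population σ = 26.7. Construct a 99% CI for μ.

CI = x̄ ± z*(σ/√n) = 139.0 ± 2.576(26.7/√82) = 139.0 ± 7.6 = (131.4, 146.6)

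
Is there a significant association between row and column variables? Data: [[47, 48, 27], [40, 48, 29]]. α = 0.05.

χ² = 0.53. df = 2, critical = 5.991. Fail to reject H₀. No evidence of dependence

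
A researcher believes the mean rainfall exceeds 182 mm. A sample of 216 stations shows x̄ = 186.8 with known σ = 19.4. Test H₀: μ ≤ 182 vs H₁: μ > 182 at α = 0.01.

z = 3.636. Critical value: 2.33. Reject H₀.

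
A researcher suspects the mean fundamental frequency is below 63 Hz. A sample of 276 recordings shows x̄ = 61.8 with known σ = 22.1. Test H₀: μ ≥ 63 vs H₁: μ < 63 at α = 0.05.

z = -0.902. Critical value: -1.645. Fail to reject H₀.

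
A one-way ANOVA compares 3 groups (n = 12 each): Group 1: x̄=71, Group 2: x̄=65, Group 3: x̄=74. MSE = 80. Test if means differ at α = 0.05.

Grand mean = 70.0. SS_between = 504.0, MS_between = 252.0. F = 3.15, F_crit ≈ 3.285. Fail to reject H₀.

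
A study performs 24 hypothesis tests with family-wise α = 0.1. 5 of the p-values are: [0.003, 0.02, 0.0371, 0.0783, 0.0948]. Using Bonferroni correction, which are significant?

Bonferroni α = 0.1/24 = 0.00417. Significant p-values: [0.003]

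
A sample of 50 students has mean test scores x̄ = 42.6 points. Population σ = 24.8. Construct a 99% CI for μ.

CI = x̄ ± z*(σ/√n) = 42.6 ± 2.576(24.8/√50) = 42.6 ± 9.03 = (33.57, 51.63)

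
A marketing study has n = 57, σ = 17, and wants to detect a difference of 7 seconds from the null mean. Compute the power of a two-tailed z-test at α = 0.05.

SE = σ/√n = 17/√57 = 2.252. Non-centrality λ = d/SE = 7/2.252 = 3.109. Power ≈ Φ(λ - z_{α/2}) = Φ(3.109 - 1.96) = Φ(1.149) = 0.875.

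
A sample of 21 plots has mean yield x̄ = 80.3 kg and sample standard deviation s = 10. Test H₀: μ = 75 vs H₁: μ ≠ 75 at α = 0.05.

t = (x̄ - μ₀)/(s/√n) = (80.3 - 75)/(10/√21) = 2.429. df = 20, critical t = ±2.086. Reject H₀.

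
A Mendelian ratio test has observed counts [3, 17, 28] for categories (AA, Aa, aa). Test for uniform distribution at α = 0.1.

Expected = 16 each. χ² = Σ(O-E)²/E = 19.625. df = 2, critical value = 4.605. Reject H₀.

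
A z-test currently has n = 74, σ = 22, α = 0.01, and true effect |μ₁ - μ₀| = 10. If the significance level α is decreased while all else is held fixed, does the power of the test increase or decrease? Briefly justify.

Power decreases: a smaller α raises the critical value, so less of the H₁ sampling distribution falls in the rejection region.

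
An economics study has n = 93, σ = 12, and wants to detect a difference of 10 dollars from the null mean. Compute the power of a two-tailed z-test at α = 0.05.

SE = σ/√n = 12/√93 = 1.244. Non-centrality λ = d/SE = 10/1.244 = 8.036. Power ≈ Φ(λ - z_{α/2}) = Φ(8.036 - 1.96) = Φ(6.076) = 1.0.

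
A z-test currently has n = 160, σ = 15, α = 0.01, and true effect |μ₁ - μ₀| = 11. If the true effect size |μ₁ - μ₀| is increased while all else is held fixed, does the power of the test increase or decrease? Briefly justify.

Power increases: a larger true effect increases the non-centrality λ = |μ₁ - μ₀|/(σ/√n).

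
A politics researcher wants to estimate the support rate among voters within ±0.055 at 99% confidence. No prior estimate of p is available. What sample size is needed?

Conservative approach: use p = 0.5 (maximizes p(1-p) = 0.25). n = z²(0.25)/E² = 2.576²×0.25/0.055² = 548.4 → n = 549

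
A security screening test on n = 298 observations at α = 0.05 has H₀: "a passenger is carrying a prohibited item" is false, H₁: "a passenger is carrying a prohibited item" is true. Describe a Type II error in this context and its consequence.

Type II error: failing to reject H₀ when it is false — concluding that a passenger is carrying a prohibited item is not supported when in fact it is. Consequence: letting a prohibited item through — security breach.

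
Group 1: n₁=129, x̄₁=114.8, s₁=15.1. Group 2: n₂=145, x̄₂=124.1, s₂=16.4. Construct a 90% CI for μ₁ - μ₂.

Difference = -9.3. SE = √(15.1²/129 + 16.4²/145) = 1.903. CI = (-12.43, -6.17)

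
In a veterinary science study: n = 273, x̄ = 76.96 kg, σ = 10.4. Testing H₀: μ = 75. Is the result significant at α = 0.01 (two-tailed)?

z = (76.96 - 75)/(10.4/√273) = 3.114. Since |z| > 2.576, significant at α = 0.01.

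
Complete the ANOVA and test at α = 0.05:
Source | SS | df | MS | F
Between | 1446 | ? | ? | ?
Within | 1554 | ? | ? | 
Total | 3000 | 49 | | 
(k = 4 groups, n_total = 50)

df_between = 3, df_within = 46. MS_between = 482.0, MS_within = 33.78. F = 14.268, F_crit ≈ 2.807. Reject H₀.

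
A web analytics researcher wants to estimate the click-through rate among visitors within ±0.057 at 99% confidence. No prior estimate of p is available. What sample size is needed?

Conservative approach: use p = 0.5 (maximizes p(1-p) = 0.25). n = z²(0.25)/E² = 2.576²×0.25/0.057² = 510.6 → n = 511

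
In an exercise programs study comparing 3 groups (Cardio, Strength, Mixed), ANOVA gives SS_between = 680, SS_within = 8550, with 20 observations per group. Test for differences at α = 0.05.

df_between = 2, df_within = 57. F = MS_between/MS_within = 340.0/150.0 = 2.267. F_crit ≈ 3.159. Fail to reject H₀.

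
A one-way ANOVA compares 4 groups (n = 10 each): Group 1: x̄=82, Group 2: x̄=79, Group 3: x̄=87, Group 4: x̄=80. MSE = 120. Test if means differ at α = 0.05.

Grand mean = 82.0. SS_between = 380.0, MS_between = 126.67. F = 1.056, F_crit ≈ 2.866. Fail to reject H₀.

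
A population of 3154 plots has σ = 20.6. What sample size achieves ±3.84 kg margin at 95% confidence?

Without FPC: n₀ = (1.96×20.6/3.84)² = 110.556. With FPC: n = n₀N/(n₀+N-1) = 106.8 → n = 107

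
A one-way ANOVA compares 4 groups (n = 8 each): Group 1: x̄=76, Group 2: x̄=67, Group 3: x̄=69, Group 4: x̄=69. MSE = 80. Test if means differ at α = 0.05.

Grand mean = 70.25. SS_between = 374.0, MS_between = 124.67. F = 1.558, F_crit ≈ 2.947. Fail to reject H₀.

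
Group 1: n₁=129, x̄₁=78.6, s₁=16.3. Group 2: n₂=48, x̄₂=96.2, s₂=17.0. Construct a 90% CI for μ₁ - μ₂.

Difference = -17.6. SE = √(16.3²/129 + 17.0²/48) = 2.843. CI = (-22.28, -12.92)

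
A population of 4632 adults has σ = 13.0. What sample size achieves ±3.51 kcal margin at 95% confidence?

Without FPC: n₀ = (1.96×13.0/3.51)² = 52.697. With FPC: n = n₀N/(n₀+N-1) = 52.1 → n = 53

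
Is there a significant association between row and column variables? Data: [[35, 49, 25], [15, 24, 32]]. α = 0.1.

χ² = 9.838. df = 2, critical = 4.605. Reject H₀. Variables are dependent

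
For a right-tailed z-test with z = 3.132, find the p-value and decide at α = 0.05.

p = P(Z > 3.132) = 1 - Φ(3.132) ≈ 0.0009. Since p < 0.05, reject H₀ (significant) at α = 0.05.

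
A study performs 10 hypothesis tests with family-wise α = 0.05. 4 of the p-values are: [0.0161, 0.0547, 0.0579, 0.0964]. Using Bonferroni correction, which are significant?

Bonferroni α = 0.05/10 = 0.005. None of the given p-values are significant.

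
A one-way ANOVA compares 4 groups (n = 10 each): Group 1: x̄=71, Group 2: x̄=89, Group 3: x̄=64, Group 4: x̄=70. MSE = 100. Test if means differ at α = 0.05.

Grand mean = 73.5. SS_between = 3490.0, MS_between = 1163.33. F = 11.633, F_crit ≈ 2.866. Reject H₀.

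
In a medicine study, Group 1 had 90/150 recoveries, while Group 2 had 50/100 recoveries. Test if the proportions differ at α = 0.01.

p̂₁ = 0.6, p̂₂ = 0.5, pooled p̂ = 0.56. z = 1.56. Critical: ±2.576. Fail to reject H₀.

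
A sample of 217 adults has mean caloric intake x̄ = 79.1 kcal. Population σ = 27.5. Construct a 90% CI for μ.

CI = x̄ ± z*(σ/√n) = 79.1 ± 1.645(27.5/√217) = 79.1 ± 3.07 = (76.03, 82.17)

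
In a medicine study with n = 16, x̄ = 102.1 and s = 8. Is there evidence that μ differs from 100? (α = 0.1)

t = (x̄ - μ₀)/(s/√n) = (102.1 - 100)/(8/√16) = 1.05. df = 15, critical t = ±1.753. Fail to reject H₀.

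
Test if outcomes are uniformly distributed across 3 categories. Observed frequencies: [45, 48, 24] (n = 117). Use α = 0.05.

Expected = 39 each. χ² = Σ(O-E)²/E = 8.769. df = 2, critical value = 5.991. Reject H₀.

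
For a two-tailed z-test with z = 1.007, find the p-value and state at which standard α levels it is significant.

p = 2·P(Z > |1.007|) = 2·(1 - Φ(1.007)) ≈ 0.3139. Not significant at any standard level.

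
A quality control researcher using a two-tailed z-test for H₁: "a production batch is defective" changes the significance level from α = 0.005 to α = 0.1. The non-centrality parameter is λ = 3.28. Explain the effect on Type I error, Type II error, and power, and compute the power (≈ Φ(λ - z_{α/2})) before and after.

Increasing α from 0.005 to 0.1:
• Type I error rate increases (α is the Type I rate by definition).
• Critical value moves from z_{α/2} = 2.807 to 1.645, so power = Φ(λ - z_{α/2}) goes from Φ(3.28 - 2.807) = 0.682 to Φ(3.28 - 1.645) = 0.949.
• Type II error rate β = 1 - power therefore decreases (0.318 → 0.051).
Appropriate when false negatives are costly — here, shipping a defective batch — faulty products reach customers.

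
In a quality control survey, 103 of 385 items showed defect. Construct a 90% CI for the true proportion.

p̂ = 0.268. CI = p̂ ± z*√(p̂(1-p̂)/n) = (0.23, 0.305)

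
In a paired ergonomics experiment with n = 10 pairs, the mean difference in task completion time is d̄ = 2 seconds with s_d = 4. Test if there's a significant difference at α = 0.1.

t = d̄/(s_d/√n) = 2/(4/√10) = 1.581. df = 9, critical t = ±1.833. Fail to reject H₀.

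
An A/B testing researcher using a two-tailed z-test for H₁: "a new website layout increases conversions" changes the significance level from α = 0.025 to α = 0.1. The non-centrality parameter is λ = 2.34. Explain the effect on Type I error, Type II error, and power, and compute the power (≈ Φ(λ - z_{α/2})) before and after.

Increasing α from 0.025 to 0.1:
• Type I error rate increases (α is the Type I rate by definition).
• Critical value moves from z_{α/2} = 2.241 to 1.645, so power = Φ(λ - z_{α/2}) goes from Φ(2.34 - 2.241) = 0.539 to Φ(2.34 - 1.645) = 0.756.
• Type II error rate β = 1 - power therefore decreases (0.461 → 0.244).
Appropriate when false negatives are costly — here, discarding a layout that would have improved conversions — lost revenue.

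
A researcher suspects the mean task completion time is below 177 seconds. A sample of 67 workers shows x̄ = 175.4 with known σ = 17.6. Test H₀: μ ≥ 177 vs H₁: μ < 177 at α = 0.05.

z = -0.744. Critical value: -1.645. Fail to reject H₀.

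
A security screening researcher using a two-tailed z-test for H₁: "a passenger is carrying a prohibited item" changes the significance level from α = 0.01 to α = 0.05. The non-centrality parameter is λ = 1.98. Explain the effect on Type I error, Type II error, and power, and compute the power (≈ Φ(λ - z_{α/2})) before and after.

Increasing α from 0.01 to 0.05:
• Type I error rate increases (α is the Type I rate by definition).
• Critical value moves from z_{α/2} = 2.576 to 1.96, so power = Φ(λ - z_{α/2}) goes from Φ(1.98 - 2.576) = 0.276 to Φ(1.98 - 1.96) = 0.508.
• Type II error rate β = 1 - power therefore decreases (0.724 → 0.492).
Appropriate when false negatives are costly — here, letting a prohibited item through — security breach.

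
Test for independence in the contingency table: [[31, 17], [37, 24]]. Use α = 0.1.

χ² = 0.177. df = 1, critical = 2.706. Fail to reject H₀. No evidence of dependence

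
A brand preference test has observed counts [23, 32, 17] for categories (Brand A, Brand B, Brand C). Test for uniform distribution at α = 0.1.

Expected = 24 each. χ² = Σ(O-E)²/E = 4.75. df = 2, critical value = 4.605. Reject H₀.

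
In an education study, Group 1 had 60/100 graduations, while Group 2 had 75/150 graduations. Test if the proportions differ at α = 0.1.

p̂₁ = 0.6, p̂₂ = 0.5, pooled p̂ = 0.54. z = 1.554. Critical: ±1.645. Fail to reject H₀.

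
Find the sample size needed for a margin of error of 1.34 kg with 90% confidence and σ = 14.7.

n = (z*σ/E)² = (1.645×14.7/1.34)² = 325.7 → n = 326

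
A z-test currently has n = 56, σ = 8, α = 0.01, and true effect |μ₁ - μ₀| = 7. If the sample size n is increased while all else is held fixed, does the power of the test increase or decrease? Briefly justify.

Power increases: a larger n shrinks the standard error σ/√n, moving the sampling distribution under H₁ further from the critical value.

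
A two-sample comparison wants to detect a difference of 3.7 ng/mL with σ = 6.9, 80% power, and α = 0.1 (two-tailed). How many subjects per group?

n per group = 2(z_α/2 + z_β)²σ²/d² = 2×(1.645 + 0.84)²×6.9²/3.7² = 43.0 → n = 43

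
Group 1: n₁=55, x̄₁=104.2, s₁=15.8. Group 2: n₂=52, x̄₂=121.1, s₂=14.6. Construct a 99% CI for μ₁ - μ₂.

Difference = -16.9. SE = √(15.8²/55 + 14.6²/52) = 2.939. CI = (-24.47, -9.33)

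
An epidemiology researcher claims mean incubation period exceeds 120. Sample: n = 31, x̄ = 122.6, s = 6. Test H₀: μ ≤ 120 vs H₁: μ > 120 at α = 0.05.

t = (122.6 - 120)/(6/√31) = 2.413, df = 30. Critical t = 1.697. Reject H₀.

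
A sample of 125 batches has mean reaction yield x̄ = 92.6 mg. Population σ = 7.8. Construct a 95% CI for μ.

CI = x̄ ± z*(σ/√n) = 92.6 ± 1.96(7.8/√125) = 92.6 ± 1.37 = (91.23, 93.97)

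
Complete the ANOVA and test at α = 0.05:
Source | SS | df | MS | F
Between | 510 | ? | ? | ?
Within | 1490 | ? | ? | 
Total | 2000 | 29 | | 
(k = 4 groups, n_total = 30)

df_between = 3, df_within = 26. MS_between = 170.0, MS_within = 57.31. F = 2.966, F_crit ≈ 2.975. Fail to reject H₀.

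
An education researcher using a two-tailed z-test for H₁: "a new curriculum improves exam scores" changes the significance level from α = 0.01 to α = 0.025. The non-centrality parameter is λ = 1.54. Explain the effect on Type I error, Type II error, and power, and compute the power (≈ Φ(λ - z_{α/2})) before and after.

Increasing α from 0.01 to 0.025:
• Type I error rate increases (α is the Type I rate by definition).
• Critical value moves from z_{α/2} = 2.576 to 2.241, so power = Φ(λ - z_{α/2}) goes from Φ(1.54 - 2.576) = 0.15 to Φ(1.54 - 2.241) = 0.242.
• Type II error rate β = 1 - power therefore decreases (0.85 → 0.758).
Appropriate when false negatives are costly — here, keeping the old curriculum when the new one would have helped students.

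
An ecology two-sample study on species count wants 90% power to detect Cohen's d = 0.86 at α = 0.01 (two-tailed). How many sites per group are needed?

z_{α/2} = 2.576, z_β = Φ⁻¹(0.9) = 1.282. For large effect (d = 0.86): n per group = 2(z_{α/2} + z_β)²/d² = 2(2.576 + 1.282)²/0.86² = 40.2 → 41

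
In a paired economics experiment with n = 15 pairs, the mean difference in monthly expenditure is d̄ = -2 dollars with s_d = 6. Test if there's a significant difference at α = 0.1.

t = d̄/(s_d/√n) = -2/(6/√15) = -1.291. df = 14, critical t = ±1.761. Fail to reject H₀.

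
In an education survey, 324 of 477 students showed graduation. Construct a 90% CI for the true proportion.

p̂ = 0.679. CI = p̂ ± z*√(p̂(1-p̂)/n) = (0.644, 0.714)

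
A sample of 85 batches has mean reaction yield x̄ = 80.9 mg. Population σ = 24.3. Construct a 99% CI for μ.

CI = x̄ ± z*(σ/√n) = 80.9 ± 2.576(24.3/√85) = 80.9 ± 6.79 = (74.11, 87.69)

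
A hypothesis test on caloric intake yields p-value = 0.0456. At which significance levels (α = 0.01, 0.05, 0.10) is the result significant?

p = 0.0456. Significant at: α = 0.05, 0.1.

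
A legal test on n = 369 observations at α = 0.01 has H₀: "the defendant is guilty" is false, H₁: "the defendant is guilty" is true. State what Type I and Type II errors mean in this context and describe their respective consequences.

Type I (false positive): concluding that the defendant is guilty when it is not — convicting an innocent person. Type II (false negative): failing to conclude that the defendant is guilty when it is — acquitting a guilty person. Which is costlier depends on domain priorities and is a judgement call rather than a statistical fact.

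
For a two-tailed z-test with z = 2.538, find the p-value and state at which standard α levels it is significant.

p = 2·P(Z > |2.538|) = 2·(1 - Φ(2.538)) ≈ 0.0111. Significant at α = 0.1; Significant at α = 0.05.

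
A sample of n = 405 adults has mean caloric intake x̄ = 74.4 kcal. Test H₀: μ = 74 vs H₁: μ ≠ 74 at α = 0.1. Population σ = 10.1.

z = (x̄ - μ₀)/(σ/√n) = (74.4 - 74)/(10.1/√405) = 0.797. Critical value: ±1.645. Since |0.797| ≤ 1.645, Fail to reject H₀.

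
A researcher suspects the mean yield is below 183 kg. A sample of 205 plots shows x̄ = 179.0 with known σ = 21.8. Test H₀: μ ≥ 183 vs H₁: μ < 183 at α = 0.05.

z = -2.627. Critical value: -1.645. Reject H₀.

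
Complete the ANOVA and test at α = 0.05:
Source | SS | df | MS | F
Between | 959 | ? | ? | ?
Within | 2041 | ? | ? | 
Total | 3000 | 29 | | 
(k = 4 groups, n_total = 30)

df_between = 3, df_within = 26. MS_between = 319.67, MS_within = 78.5. F = 4.072, F_crit ≈ 2.975. Reject H₀.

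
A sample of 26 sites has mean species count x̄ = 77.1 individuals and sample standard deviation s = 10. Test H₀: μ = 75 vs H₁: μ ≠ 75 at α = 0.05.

t = (x̄ - μ₀)/(s/√n) = (77.1 - 75)/(10/√26) = 1.071. df = 25, critical t = ±2.06. Fail to reject H₀.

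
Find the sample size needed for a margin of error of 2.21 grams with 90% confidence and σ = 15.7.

n = (z*σ/E)² = (1.645×15.7/2.21)² = 136.6 → n = 137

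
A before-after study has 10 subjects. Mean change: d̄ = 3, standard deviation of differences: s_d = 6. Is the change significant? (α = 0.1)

t = d̄/(s_d/√n) = 3/(6/√10) = 1.581. df = 9, critical t = ±1.833. Fail to reject H₀.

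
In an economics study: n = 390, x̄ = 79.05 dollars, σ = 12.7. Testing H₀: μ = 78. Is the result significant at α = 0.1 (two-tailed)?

z = (79.05 - 78)/(12.7/√390) = 1.633. Since |z| ≤ 1.645, not significant at α = 0.1.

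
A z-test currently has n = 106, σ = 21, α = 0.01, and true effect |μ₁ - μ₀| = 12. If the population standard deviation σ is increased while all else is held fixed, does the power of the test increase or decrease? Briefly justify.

Power decreases: a larger σ inflates the standard error σ/√n, pulling the sampling distribution under H₁ back toward the critical value.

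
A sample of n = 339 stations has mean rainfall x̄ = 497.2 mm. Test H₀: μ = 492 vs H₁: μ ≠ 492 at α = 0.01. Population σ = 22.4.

z = (x̄ - μ₀)/(σ/√n) = (497.2 - 492)/(22.4/√339) = 4.274. Critical value: ±2.576. Since |4.274| > 2.576, Reject H₀.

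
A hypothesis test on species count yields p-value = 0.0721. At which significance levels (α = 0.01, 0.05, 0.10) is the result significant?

p = 0.0721. Significant at: α = 0.1.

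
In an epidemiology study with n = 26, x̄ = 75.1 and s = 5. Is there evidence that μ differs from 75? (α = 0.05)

t = (x̄ - μ₀)/(s/√n) = (75.1 - 75)/(5/√26) = 0.102. df = 25, critical t = ±2.06. Fail to reject H₀.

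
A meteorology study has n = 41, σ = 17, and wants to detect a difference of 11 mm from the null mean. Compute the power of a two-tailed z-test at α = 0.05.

SE = σ/√n = 17/√41 = 2.655. Non-centrality λ = d/SE = 11/2.655 = 4.143. Power ≈ Φ(λ - z_{α/2}) = Φ(4.143 - 1.96) = Φ(2.183) = 0.985.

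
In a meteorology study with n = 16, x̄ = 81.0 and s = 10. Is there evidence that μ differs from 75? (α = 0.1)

t = (x̄ - μ₀)/(s/√n) = (81.0 - 75)/(10/√16) = 2.4. df = 15, critical t = ±1.753. Reject H₀.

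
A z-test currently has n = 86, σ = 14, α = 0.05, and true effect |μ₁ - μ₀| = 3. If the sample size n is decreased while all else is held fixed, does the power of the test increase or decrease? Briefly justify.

Power decreases: a smaller n inflates the standard error σ/√n, pulling the sampling distribution under H₁ back toward the critical value.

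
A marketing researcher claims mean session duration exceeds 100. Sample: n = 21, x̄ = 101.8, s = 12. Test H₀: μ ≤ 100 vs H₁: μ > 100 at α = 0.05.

t = (101.8 - 100)/(12/√21) = 0.687, df = 20. Critical t = 1.725. Fail to reject H₀.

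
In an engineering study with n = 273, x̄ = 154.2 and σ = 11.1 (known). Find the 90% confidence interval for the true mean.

CI = x̄ ± z*(σ/√n) = 154.2 ± 1.645(11.1/√273) = 154.2 ± 1.11 = (153.09, 155.31)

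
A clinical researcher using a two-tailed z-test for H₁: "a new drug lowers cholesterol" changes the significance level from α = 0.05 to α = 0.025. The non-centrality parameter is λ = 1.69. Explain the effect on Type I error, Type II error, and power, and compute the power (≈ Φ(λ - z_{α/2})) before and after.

Decreasing α from 0.05 to 0.025:
• Type I error rate decreases (α is the Type I rate by definition).
• Critical value moves from z_{α/2} = 1.96 to 2.241, so power = Φ(λ - z_{α/2}) goes from Φ(1.69 - 1.96) = 0.394 to Φ(1.69 - 2.241) = 0.291.
• Type II error rate β = 1 - power therefore increases (0.606 → 0.709).
Appropriate when false positives are costly — here, approving an ineffective drug — patients take a useless medication and may skip effective alternatives.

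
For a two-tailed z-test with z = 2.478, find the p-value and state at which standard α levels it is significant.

p = 2·P(Z > |2.478|) = 2·(1 - Φ(2.478)) ≈ 0.0132. Significant at α = 0.1; Significant at α = 0.05.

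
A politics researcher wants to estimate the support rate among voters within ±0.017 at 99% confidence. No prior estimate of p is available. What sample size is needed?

Conservative approach: use p = 0.5 (maximizes p(1-p) = 0.25). n = z²(0.25)/E² = 2.576²×0.25/0.017² = 5740.3 → n = 5741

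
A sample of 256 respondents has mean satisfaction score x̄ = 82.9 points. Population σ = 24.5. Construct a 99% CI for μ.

CI = x̄ ± z*(σ/√n) = 82.9 ± 2.576(24.5/√256) = 82.9 ± 3.94 = (78.96, 86.84)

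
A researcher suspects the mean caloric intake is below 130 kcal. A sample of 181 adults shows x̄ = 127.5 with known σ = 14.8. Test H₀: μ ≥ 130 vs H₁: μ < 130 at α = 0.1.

z = -2.273. Critical value: -1.28. Reject H₀.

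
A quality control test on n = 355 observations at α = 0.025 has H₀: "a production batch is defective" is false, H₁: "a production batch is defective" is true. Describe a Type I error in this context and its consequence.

Type I error: rejecting H₀ when it is true — concluding that a production batch is defective when in fact it is not. Consequence: scrapping a good batch — wasted material and cost for no reason.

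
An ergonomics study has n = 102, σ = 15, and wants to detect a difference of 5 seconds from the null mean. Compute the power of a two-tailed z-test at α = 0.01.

SE = σ/√n = 15/√102 = 1.485. Non-centrality λ = d/SE = 5/1.485 = 3.367. Power ≈ Φ(λ - z_{α/2}) = Φ(3.367 - 2.576) = Φ(0.791) = 0.785.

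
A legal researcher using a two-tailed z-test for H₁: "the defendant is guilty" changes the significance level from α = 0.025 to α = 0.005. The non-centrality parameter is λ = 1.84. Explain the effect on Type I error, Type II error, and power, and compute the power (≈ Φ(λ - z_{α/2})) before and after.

Decreasing α from 0.025 to 0.005:
• Type I error rate decreases (α is the Type I rate by definition).
• Critical value moves from z_{α/2} = 2.241 to 2.807, so power = Φ(λ - z_{α/2}) goes from Φ(1.84 - 2.241) = 0.344 to Φ(1.84 - 2.807) = 0.167.
• Type II error rate β = 1 - power therefore increases (0.656 → 0.833).
Appropriate when false positives are costly — here, convicting an innocent person.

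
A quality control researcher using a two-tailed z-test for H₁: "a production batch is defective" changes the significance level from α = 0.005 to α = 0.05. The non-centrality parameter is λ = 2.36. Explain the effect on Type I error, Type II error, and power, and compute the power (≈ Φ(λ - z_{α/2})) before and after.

Increasing α from 0.005 to 0.05:
• Type I error rate increases (α is the Type I rate by definition).
• Critical value moves from z_{α/2} = 2.807 to 1.96, so power = Φ(λ - z_{α/2}) goes from Φ(2.36 - 2.807) = 0.327 to Φ(2.36 - 1.96) = 0.655.
• Type II error rate β = 1 - power therefore decreases (0.673 → 0.345).
Appropriate when false negatives are costly — here, shipping a defective batch — faulty products reach customers.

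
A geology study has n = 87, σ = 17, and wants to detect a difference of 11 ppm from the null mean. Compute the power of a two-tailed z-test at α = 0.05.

SE = σ/√n = 17/√87 = 1.823. Non-centrality λ = d/SE = 11/1.823 = 6.035. Power ≈ Φ(λ - z_{α/2}) = Φ(6.035 - 1.96) = Φ(4.075) = 1.0.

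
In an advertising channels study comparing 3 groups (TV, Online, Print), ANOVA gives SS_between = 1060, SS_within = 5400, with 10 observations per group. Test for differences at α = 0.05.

df_between = 2, df_within = 27. F = MS_between/MS_within = 530.0/200.0 = 2.65. F_crit ≈ 3.354. Fail to reject H₀.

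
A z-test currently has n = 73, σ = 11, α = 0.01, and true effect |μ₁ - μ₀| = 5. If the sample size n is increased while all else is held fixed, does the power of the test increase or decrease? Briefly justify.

Power increases: a larger n shrinks the standard error σ/√n, moving the sampling distribution under H₁ further from the critical value.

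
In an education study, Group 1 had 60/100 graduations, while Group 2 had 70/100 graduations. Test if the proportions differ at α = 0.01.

p̂₁ = 0.6, p̂₂ = 0.7, pooled p̂ = 0.65. z = -1.482. Critical: ±2.576. Fail to reject H₀.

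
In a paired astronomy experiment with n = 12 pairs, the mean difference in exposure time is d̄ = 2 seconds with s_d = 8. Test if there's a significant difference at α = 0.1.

t = d̄/(s_d/√n) = 2/(8/√12) = 0.866. df = 11, critical t = ±1.796. Fail to reject H₀.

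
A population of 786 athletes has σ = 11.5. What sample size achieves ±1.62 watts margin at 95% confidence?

Without FPC: n₀ = (1.96×11.5/1.62)² = 193.588. With FPC: n = n₀N/(n₀+N-1) = 155.5 → n = 156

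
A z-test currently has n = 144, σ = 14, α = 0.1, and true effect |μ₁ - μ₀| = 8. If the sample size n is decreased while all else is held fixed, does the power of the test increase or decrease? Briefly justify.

Power decreases: a smaller n inflates the standard error σ/√n, pulling the sampling distribution under H₁ back toward the critical value.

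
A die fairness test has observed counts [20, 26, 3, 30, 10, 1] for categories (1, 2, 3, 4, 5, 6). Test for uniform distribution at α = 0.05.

Expected = 15 each. χ² = Σ(O-E)²/E = 49.067. df = 5, critical value = 11.07. Reject H₀.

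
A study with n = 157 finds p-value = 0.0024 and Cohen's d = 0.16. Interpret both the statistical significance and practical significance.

Statistically significant (p = 0.0024 < 0.05). Cohen's d = 0.16 indicates a very small effect size. Both statistical and practical significance should be considered.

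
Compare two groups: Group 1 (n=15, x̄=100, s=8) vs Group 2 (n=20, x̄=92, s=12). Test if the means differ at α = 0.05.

Pooled sp = 10.49. t = 2.233, df = 33. Critical t = ±2.035. Reject H₀.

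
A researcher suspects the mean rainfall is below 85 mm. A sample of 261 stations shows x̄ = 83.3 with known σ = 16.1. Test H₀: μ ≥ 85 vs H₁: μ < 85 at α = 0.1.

z = -1.706. Critical value: -1.28. Reject H₀.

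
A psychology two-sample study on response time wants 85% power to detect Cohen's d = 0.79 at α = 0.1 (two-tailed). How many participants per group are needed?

z_{α/2} = 1.645, z_β = Φ⁻¹(0.85) = 1.036. For medium effect (d = 0.79): n per group = 2(z_{α/2} + z_β)²/d² = 2(1.645 + 1.036)²/0.79² = 23.03 → 24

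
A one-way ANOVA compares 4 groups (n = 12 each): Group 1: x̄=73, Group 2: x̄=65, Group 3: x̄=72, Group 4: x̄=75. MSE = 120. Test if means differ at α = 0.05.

Grand mean = 71.25. SS_between = 681.0, MS_between = 227.0. F = 1.892, F_crit ≈ 2.816. Fail to reject H₀.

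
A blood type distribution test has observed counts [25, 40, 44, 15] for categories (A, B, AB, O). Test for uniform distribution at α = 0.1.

Expected = 31 each. χ² = Σ(O-E)²/E = 17.484. df = 3, critical value = 6.251. Reject H₀.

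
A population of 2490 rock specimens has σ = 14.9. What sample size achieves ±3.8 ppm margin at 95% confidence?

Without FPC: n₀ = (1.96×14.9/3.8)² = 59.063. With FPC: n = n₀N/(n₀+N-1) = 57.7 → n = 58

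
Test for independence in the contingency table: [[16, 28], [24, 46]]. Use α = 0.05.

χ² = 0.051. df = 1, critical = 3.841. Fail to reject H₀. No evidence of dependence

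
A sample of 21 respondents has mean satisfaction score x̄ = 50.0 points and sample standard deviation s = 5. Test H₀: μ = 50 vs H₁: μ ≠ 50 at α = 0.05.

t = (x̄ - μ₀)/(s/√n) = (50.0 - 50)/(5/√21) = 0.0. df = 20, critical t = ±2.086. Fail to reject H₀.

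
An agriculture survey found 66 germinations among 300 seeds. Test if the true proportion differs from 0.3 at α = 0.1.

p̂ = 0.22, p₀ = 0.3. z = (p̂ - p₀)/√(p₀(1-p₀)/n) = -3.024. Critical: ±1.645. Reject H₀.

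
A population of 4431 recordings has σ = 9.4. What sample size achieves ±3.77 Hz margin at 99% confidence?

Without FPC: n₀ = (2.576×9.4/3.77)² = 41.254. With FPC: n = n₀N/(n₀+N-1) = 40.9 → n = 41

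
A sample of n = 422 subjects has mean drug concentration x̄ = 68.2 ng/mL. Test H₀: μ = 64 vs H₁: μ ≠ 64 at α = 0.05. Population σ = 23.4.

z = (x̄ - μ₀)/(σ/√n) = (68.2 - 64)/(23.4/√422) = 3.687. Critical value: ±1.96. Since |3.687| > 1.96, Reject H₀.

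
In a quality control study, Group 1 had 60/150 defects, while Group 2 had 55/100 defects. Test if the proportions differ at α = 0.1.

p̂₁ = 0.4, p̂₂ = 0.55, pooled p̂ = 0.46. z = -2.331. Critical: ±1.645. Reject H₀.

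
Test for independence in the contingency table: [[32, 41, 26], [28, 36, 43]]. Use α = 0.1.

χ² = 4.476. df = 2, critical = 4.605. Fail to reject H₀. No evidence of dependence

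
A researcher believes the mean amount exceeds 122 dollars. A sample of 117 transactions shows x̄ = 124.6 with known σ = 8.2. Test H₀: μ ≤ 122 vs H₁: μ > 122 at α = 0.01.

z = 3.43. Critical value: 2.33. Reject H₀.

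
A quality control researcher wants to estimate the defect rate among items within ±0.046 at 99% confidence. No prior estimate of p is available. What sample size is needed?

Conservative approach: use p = 0.5 (maximizes p(1-p) = 0.25). n = z²(0.25)/E² = 2.576²×0.25/0.046² = 784.0 → n = 784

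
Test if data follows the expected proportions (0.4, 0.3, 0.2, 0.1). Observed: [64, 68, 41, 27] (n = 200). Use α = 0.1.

Expected: [80.0, 60.0, 40.0, 20.0]. χ² = 6.742. df = 3, critical = 6.251. Reject H₀.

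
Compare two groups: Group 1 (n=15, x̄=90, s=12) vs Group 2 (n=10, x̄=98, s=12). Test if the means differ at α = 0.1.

Pooled sp = 12.0. t = -1.633, df = 23. Critical t = ±1.714. Fail to reject H₀.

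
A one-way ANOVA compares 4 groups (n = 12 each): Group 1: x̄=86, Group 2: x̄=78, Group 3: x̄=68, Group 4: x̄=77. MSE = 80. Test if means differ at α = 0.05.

Grand mean = 77.25. SS_between = 1953.0, MS_between = 651.0. F = 8.137, F_crit ≈ 2.816. Reject H₀.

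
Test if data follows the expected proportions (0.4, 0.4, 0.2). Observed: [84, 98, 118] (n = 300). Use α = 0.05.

Expected: [120.0, 120.0, 60.0]. χ² = 70.9. df = 2, critical = 5.991. Reject H₀.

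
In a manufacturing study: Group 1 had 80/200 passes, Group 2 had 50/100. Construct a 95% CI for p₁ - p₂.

p̂₁ = 0.4, p̂₂ = 0.5. Difference = -0.1. CI = (-0.219, 0.019)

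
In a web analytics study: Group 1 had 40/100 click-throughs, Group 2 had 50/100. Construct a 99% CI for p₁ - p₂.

p̂₁ = 0.4, p̂₂ = 0.5. Difference = -0.1. CI = (-0.28, 0.08)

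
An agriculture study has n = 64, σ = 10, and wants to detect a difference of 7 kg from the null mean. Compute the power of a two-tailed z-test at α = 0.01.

SE = σ/√n = 10/√64 = 1.25. Non-centrality λ = d/SE = 7/1.25 = 5.6. Power ≈ Φ(λ - z_{α/2}) = Φ(5.6 - 2.576) = Φ(3.024) = 0.999.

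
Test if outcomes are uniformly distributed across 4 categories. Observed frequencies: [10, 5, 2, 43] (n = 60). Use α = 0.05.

Expected = 15 each. χ² = Σ(O-E)²/E = 71.867. df = 3, critical value = 7.815. Reject H₀.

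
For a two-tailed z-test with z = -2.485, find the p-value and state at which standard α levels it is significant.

p = 2·P(Z > |-2.485|) = 2·(1 - Φ(2.485)) ≈ 0.013. Significant at α = 0.1; Significant at α = 0.05.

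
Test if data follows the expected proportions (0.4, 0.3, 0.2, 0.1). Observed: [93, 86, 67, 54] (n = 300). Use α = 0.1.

Expected: [120.0, 90.0, 60.0, 30.0]. χ² = 26.269. df = 3, critical = 6.251. Reject H₀.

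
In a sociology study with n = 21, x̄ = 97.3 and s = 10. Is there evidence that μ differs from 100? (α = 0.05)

t = (x̄ - μ₀)/(s/√n) = (97.3 - 100)/(10/√21) = -1.237. df = 20, critical t = ±2.086. Fail to reject H₀.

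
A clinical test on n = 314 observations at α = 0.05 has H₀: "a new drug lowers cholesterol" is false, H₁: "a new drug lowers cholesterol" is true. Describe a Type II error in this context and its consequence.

Type II error: failing to reject H₀ when it is false — concluding that a new drug lowers cholesterol is not supported when in fact it is. Consequence: shelving an effective drug — patients miss out on a treatment that would have helped.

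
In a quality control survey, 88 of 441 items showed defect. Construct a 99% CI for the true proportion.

p̂ = 0.2. CI = p̂ ± z*√(p̂(1-p̂)/n) = (0.151, 0.249)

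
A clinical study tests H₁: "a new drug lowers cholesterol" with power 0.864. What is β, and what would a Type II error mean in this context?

β = 1 - power = 1 - 0.864 = 0.136. A Type II error is failing to reject H₀ when H₀ is false (false negative) — here, failing to conclude that a new drug lowers cholesterol when in fact it is true. Consequence: shelving an effective drug — patients miss out on a treatment that would have helped.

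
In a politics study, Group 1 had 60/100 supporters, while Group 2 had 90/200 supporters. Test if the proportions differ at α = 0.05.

p̂₁ = 0.6, p̂₂ = 0.45, pooled p̂ = 0.5. z = 2.449. Critical: ±1.96. Reject H₀.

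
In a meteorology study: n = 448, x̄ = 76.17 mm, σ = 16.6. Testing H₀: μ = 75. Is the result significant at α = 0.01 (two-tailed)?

z = (76.17 - 75)/(16.6/√448) = 1.492. Since |z| ≤ 2.576, not significant at α = 0.01.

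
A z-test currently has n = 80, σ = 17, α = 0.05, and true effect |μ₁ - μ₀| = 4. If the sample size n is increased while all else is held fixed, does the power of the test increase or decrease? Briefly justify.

Power increases: a larger n shrinks the standard error σ/√n, moving the sampling distribution under H₁ further from the critical value.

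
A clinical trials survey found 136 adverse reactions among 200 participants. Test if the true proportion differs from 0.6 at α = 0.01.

p̂ = 0.68, p₀ = 0.6. z = (p̂ - p₀)/√(p₀(1-p₀)/n) = 2.309. Critical: ±2.576. Fail to reject H₀.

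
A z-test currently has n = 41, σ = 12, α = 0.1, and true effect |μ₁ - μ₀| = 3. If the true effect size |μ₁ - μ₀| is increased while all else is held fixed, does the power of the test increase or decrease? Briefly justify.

Power increases: a larger true effect increases the non-centrality λ = |μ₁ - μ₀|/(σ/√n).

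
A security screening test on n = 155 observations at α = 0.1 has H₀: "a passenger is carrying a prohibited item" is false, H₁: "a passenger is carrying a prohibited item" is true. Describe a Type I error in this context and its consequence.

Type I error: rejecting H₀ when it is true — concluding that a passenger is carrying a prohibited item when in fact it is not. Consequence: detaining an innocent passenger — delay and inconvenience.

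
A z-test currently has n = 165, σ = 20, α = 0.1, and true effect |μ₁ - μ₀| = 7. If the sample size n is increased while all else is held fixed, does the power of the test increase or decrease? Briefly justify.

Power increases: a larger n shrinks the standard error σ/√n, moving the sampling distribution under H₁ further from the critical value.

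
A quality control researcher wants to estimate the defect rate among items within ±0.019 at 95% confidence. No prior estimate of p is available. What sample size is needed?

Conservative approach: use p = 0.5 (maximizes p(1-p) = 0.25). n = z²(0.25)/E² = 1.96²×0.25/0.019² = 2660.4 → n = 2661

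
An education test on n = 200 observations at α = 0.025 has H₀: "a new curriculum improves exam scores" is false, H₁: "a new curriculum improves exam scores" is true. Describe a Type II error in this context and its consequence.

Type II error: failing to reject H₀ when it is false — concluding that a new curriculum improves exam scores is not supported when in fact it is. Consequence: keeping the old curriculum when the new one would have helped students.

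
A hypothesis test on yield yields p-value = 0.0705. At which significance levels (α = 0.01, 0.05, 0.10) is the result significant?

p = 0.0705. Significant at: α = 0.1.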